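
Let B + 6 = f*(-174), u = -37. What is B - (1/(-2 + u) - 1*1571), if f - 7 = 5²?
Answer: -156116/39 ≈ -4003.0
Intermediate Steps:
f = 32 (f = 7 + 5² = 7 + 25 = 32)
B = -5574 (B = -6 + 32*(-174) = -6 - 5568 = -5574)
B - (1/(-2 + u) - 1*1571) = -5574 - (1/(-2 - 37) - 1*1571) = -5574 - (1/(-39) - 1571) = -5574 - (-1/39 - 1571) = -5574 - 1*(-61270/39) = -5574 + 61270/39 = -156116/39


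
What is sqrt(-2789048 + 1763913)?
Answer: I*sqrt(1025135) ≈ 1012.5*I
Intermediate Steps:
sqrt(-2789048 + 1763913) = sqrt(-1025135) = I*sqrt(1025135)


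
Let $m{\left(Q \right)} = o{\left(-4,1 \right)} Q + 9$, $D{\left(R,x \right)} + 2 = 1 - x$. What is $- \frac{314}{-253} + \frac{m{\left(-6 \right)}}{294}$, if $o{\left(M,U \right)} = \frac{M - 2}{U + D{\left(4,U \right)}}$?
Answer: $\frac{28495}{24794} \approx 1.1493$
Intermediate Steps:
$D{\left(R,x \right)} = -1 - x$ ($D{\left(R,x \right)} = -2 - \left(-1 + x\right) = -1 - x$)
$o{\left(M,U \right)} = 2 - M$ ($o{\left(M,U \right)} = \frac{M - 2}{U - \left(1 + U\right)} = \frac{-2 + M}{-1} = \left(-2 + M\right) \left(-1\right) = 2 - M$)
$m{\left(Q \right)} = 9 + 6 Q$ ($m{\left(Q \right)} = \left(2 - -4\right) Q + 9 = \left(2 + 4\right) Q + 9 = 6 Q + 9 = 9 + 6 Q$)
$- \frac{314}{-253} + \frac{m{\left(-6 \right)}}{294} = - \frac{314}{-253} + \frac{9 + 6 \left(-6\right)}{294} = \left(-314\right) \left(- \frac{1}{253}\right) + \left(9 - 36\right) \frac{1}{294} = \frac{314}{253} - \frac{9}{98} = \frac{28495}{24794}$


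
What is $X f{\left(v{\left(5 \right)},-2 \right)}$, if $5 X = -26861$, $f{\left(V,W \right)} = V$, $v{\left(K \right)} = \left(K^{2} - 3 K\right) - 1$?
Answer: $- \frac{241749}{5} \approx -48350.0$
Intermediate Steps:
$v{\left(K \right)} = -1 + K^{2} - 3 K$
$X = - \frac{26861}{5}$ ($X = \frac{1}{5} \left(-26861\right) = - \frac{26861}{5} \approx -5372.2$)
$X f{\left(v{\left(5 \right)},-2 \right)} = - \frac{26861 \left(-1 + 5^{2} - 15\right)}{5} = - \frac{26861 \left(-1 + 25 - 15\right)}{5} = \left(- \frac{26861}{5}\right) 9 = - \frac{241749}{5}$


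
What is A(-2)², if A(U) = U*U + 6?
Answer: 100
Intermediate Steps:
A(U) = 6 + U² (A(U) = U² + 6 = 6 + U²)
A(-2)² = (6 + (-2)²)² = (6 + 4)² = 10² = 100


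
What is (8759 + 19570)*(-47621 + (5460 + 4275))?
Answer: -1073272494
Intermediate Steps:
(8759 + 19570)*(-47621 + (5460 + 4275)) = 28329*(-47621 + 9735) = 28329*(-37886) = -1073272494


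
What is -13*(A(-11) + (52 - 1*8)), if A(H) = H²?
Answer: -2145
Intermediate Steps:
-13*(A(-11) + (52 - 1*8)) = -13*((-11)² + (52 - 1*8)) = -13*(121 + (52 - 8)) = -13*(121 + 44) = -13*165 = -2145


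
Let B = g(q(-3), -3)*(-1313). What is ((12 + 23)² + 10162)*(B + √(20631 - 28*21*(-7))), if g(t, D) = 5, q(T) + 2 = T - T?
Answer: -74755655 + 11387*√24747 ≈ -7.2964e+7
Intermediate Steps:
q(T) = -2 (q(T) = -2 + (T - T) = -2 + 0 = -2)
B = -6565 (B = 5*(-1313) = -6565)
((12 + 23)² + 10162)*(B + √(20631 - 28*21*(-7))) = ((12 + 23)² + 10162)*(-6565 + √(20631 - 28*21*(-7))) = (35² + 10162)*(-6565 + √(20631 - 588*(-7))) = (1225 + 10162)*(-6565 + √(20631 + 4116)) = 11387*(-6565 + √24747) = -74755655 + 11387*√24747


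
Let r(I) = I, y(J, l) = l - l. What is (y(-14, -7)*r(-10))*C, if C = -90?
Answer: 0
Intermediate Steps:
y(J, l) = 0
(y(-14, -7)*r(-10))*C = (0*(-10))*(-90) = 0*(-90) = 0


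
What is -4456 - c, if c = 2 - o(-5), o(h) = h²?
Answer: -4433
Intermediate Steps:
c = -23 (c = 2 - 1*(-5)² = 2 - 1*25 = 2 - 25 = -23)
-4456 - c = -4456 - 1*(-23) = -4456 + 23 = -4433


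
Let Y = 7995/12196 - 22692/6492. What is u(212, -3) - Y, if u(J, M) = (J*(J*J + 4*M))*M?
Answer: -188550419721731/6598036 ≈ -2.8577e+7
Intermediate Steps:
Y = -18737341/6598036 (Y = 7995*(1/12196) - 22692*1/6492 = 7995/12196 - 1891/541 = -18737341/6598036 ≈ -2.8398)
u(J, M) = J*M*(J² + 4*M) (u(J, M) = (J*(J² + 4*M))*M = J*M*(J² + 4*M))
u(212, -3) - Y = 212*(-3)*(212² + 4*(-3)) - 1*(-18737341/6598036) = 212*(-3)*(44944 - 12) + 18737341/6598036 = 212*(-3)*44932 + 18737341/6598036 = -28576752 + 18737341/6598036 = -188550419721731/6598036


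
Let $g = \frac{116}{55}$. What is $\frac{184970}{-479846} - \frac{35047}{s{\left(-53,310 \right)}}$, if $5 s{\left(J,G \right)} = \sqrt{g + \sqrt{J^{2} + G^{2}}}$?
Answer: $- \frac{92485}{239923} - \frac{175235 \sqrt{55}}{\sqrt{116 + 55 \sqrt{98909}}} \approx -9848.7$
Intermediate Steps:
$g = \frac{116}{55}$ ($g = 116 \cdot \frac{1}{55} = \frac{116}{55} \approx 2.1091$)
$s{\left(J,G \right)} = \frac{\sqrt{\frac{116}{55} + \sqrt{G^{2} + J^{2}}}}{5}$ ($s{\left(J,G \right)} = \frac{\sqrt{\frac{116}{55} + \sqrt{J^{2} + G^{2}}}}{5} = \frac{\sqrt{\frac{116}{55} + \sqrt{G^{2} + J^{2}}}}{5}$)
$\frac{184970}{-479846} - \frac{35047}{s{\left(-53,310 \right)}} = \frac{184970}{-479846} - \frac{35047}{\frac{1}{275} \sqrt{6380 + 3025 \sqrt{310^{2} + \left(-53\right)^{2}}}} = 184970 \left(- \frac{1}{479846}\right) - \frac{35047}{\frac{1}{275} \sqrt{6380 + 3025 \sqrt{96100 + 2809}}} = - \frac{92485}{239923} - \frac{35047}{\frac{1}{275} \sqrt{6380 + 3025 \sqrt{98909}}} = - \frac{92485}{239923} - 35047 \frac{275}{\sqrt{6380 + 3025 \sqrt{98909}}} = - \frac{92485}{239923} - \frac{9637925}{\sqrt{6380 + 3025 \sqrt{98909}}}$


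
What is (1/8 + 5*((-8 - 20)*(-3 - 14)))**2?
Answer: 362559681/64 ≈ 5.6650e+6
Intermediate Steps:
(1/8 + 5*((-8 - 20)*(-3 - 14)))**2 = (1/8 + 5*(-28*(-17)))**2 = (1/8 + 5*476)**2 = (1/8 + 2380)**2 = (19041/8)**2 = 362559681/64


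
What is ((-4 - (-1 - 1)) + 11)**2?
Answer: 81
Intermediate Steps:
((-4 - (-1 - 1)) + 11)**2 = ((-4 - 1*(-2)) + 11)**2 = ((-4 + 2) + 11)**2 = (-2 + 11)**2 = 9**2 = 81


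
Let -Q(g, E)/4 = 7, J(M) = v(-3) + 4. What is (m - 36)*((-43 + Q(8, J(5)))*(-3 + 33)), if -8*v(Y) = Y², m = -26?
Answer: 132060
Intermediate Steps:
v(Y) = -Y²/8
J(M) = 23/8 (J(M) = -⅛*(-3)² + 4 = -⅛*9 + 4 = -9/8 + 4 = 23/8)
Q(g, E) = -28 (Q(g, E) = -4*7 = -28)
(m - 36)*((-43 + Q(8, J(5)))*(-3 + 33)) = (-26 - 36)*((-43 - 28)*(-3 + 33)) = -(-4402)*30 = -62*(-2130) = 132060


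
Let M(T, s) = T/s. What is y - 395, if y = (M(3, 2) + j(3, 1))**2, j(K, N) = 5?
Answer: -1411/4 ≈ -352.75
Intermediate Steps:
y = 169/4 (y = (3/2 + 5)**2 = (13/2)**2 = 169/4 ≈ 42.250)
y - 395 = 169/4 - 395 = -1411/4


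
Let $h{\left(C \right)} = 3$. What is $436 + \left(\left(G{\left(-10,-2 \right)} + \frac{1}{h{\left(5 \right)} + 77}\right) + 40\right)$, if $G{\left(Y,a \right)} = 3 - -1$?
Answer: $\frac{38401}{80} \approx 480.01$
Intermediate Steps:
$G{\left(Y,a \right)} = 4$ ($G{\left(Y,a \right)} = 3 + 1 = 4$)
$436 + \left(\left(G{\left(-10,-2 \right)} + \frac{1}{h{\left(5 \right)} + 77}\right) + 40\right) = 436 + \left(\left(4 + \frac{1}{3 + 77}\right) + 40\right) = 436 + \left(\left(4 + \frac{1}{80}\right) + 40\right) = 436 + \left(\frac{321}{80} + 40\right) = 436 + \frac{3521}{80} = \frac{38401}{80}$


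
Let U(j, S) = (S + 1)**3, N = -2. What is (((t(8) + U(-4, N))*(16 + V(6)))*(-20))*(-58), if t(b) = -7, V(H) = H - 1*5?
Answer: -157760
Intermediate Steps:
U(j, S) = (1 + S)**3
V(H) = -5 + H (V(H) = H - 5 = -5 + H)
(((t(8) + U(-4, N))*(16 + V(6)))*(-20))*(-58) = (((-7 + (1 - 2)**3)*(16 + (-5 + 6)))*(-20))*(-58) = (((-7 + (-1)**3)*(16 + 1))*(-20))*(-58) = (((-7 - 1)*17)*(-20))*(-58) = (-8*17*(-20))*(-58) = -136*(-20)*(-58) = 2720*(-58) = -157760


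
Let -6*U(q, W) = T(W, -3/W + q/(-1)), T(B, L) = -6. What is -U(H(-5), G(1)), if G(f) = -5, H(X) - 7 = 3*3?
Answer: -1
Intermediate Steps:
H(X) = 16 (H(X) = 7 + 3*3 = 7 + 9 = 16)
U(q, W) = 1 (U(q, W) = -1/6*(-6) = 1)
-U(H(-5), G(1)) = -1*1 = -1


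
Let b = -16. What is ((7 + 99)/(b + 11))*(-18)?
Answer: 1908/5 ≈ 381.60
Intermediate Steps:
((7 + 99)/(b + 11))*(-18) = ((7 + 99)/(-16 + 11))*(-18) = (106/(-5))*(-18) = (106*(-1/5))*(-18) = -106/5*(-18) = 1908/5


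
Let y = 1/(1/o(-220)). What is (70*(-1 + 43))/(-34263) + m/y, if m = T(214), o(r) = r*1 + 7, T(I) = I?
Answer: -884278/810891 ≈ -1.0905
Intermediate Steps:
o(r) = 7 + r (o(r) = r + 7 = 7 + r)
m = 214
y = -213 (y = 1/(1/(7 - 220)) = 1/(1/(-213)) = 1/(-1/213) = -213)
(70*(-1 + 43))/(-34263) + m/y = (70*(-1 + 43))/(-34263) + 214/(-213) = (70*42)*(-1/34263) + 214*(-1/213) = 2940*(-1/34263) - 214/213 = -980/11421 - 214/213 = -884278/810891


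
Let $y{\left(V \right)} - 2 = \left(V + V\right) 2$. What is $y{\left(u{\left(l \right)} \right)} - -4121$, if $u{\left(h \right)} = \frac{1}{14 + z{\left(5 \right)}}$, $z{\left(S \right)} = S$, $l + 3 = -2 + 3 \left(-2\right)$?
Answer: $\frac{78341}{19} \approx 4123.2$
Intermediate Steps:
$l = -11$ ($l = -3 + \left(-2 + 3 \left(-2\right)\right) = -3 - 8 = -11$)
$u{\left(h \right)} = \frac{1}{19}$ ($u{\left(h \right)} = \frac{1}{14 + 5} = \frac{1}{19}$)
$y{\left(V \right)} = 2 + 4 V$ ($y{\left(V \right)} = 2 + \left(V + V\right) 2 = 2 + 2 V 2 = 2 + 4 V$)
$y{\left(u{\left(l \right)} \right)} - -4121 = \left(2 + 4 \cdot \frac{1}{19}\right) - -4121 = \left(2 + \frac{4}{19}\right) + 4121 = \frac{42}{19} + 4121 = \frac{78341}{19}$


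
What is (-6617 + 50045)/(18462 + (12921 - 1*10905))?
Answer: 7238/3413 ≈ 2.1207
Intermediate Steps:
(-6617 + 50045)/(18462 + (12921 - 1*10905)) = 43428/(18462 + (12921 - 10905)) = 43428/(18462 + 2016) = 43428/20478 = 43428*(1/20478) = 7238/3413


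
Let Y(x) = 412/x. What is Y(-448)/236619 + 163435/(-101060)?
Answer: -216562747543/133911210384 ≈ -1.6172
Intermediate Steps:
Y(-448)/236619 + 163435/(-101060) = (412/(-448))/236619 + 163435/(-101060) = (412*(-1/448))*(1/236619) + 163435*(-1/101060) = -103/112*1/236619 - 32687/20212 = -103/26501328 - 32687/20212 = -216562747543/133911210384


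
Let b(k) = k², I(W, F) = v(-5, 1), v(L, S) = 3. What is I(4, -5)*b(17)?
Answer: 867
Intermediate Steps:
I(W, F) = 3
I(4, -5)*b(17) = 3*17² = 3*289 = 867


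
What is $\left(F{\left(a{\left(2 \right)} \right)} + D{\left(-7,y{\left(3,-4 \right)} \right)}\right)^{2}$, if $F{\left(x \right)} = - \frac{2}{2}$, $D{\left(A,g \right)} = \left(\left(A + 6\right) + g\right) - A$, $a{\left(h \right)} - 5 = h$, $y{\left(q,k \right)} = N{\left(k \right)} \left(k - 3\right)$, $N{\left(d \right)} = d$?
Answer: $1089$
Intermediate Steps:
$y{\left(q,k \right)} = k \left(-3 + k\right)$ ($y{\left(q,k \right)} = k \left(k - 3\right) = k \left(-3 + k\right)$)
$a{\left(h \right)} = 5 + h$
$D{\left(A,g \right)} = 6 + g$ ($D{\left(A,g \right)} = \left(\left(6 + A\right) + g\right) - A = \left(6 + A + g\right) - A = 6 + g$)
$F{\left(x \right)} = -1$ ($F{\left(x \right)} = \left(-2\right) \frac{1}{2} = -1$)
$\left(F{\left(a{\left(2 \right)} \right)} + D{\left(-7,y{\left(3,-4 \right)} \right)}\right)^{2} = \left(-1 - \left(-6 + 4 \left(-3 - 4\right)\right)\right)^{2} = \left(-1 + \left(6 - -28\right)\right)^{2} = \left(-1 + \left(6 + 28\right)\right)^{2} = \left(-1 + 34\right)^{2} = 33^{2} = 1089$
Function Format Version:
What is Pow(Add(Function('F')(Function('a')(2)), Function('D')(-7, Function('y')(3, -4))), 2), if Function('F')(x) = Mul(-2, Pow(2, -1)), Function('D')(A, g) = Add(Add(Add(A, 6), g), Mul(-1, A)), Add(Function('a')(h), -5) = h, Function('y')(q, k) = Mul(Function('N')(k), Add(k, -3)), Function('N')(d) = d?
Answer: 1089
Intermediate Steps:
Function('y')(q, k) = Mul(k, Add(-3, k)) (Function('y')(q, k) = Mul(k, Add(k, -3)) = Mul(k, Add(-3, k)))
Function('a')(h) = Add(5, h)
Function('D')(A, g) = Add(6, g) (Function('D')(A, g) = Add(Add(Add(6, A), g), Mul(-1, A)) = Add(Add(6, A, g), Mul(-1, A)) = Add(6, g))
Function('F')(x) = -1 (Function('F')(x) = Mul(-2, Rational(1, 2)) = -1)
Pow(Add(Function('F')(Function('a')(2)), Function('D')(-7, Function('y')(3, -4))), 2) = Pow(Add(-1, Add(6, Mul(-4, Add(-3, -4)))), 2) = Pow(Add(-1, Add(6, Mul(-4, -7))), 2) = Pow(Add(-1, Add(6, 28)), 2) = Pow(Add(-1, 34), 2) = Pow(33, 2) = 1089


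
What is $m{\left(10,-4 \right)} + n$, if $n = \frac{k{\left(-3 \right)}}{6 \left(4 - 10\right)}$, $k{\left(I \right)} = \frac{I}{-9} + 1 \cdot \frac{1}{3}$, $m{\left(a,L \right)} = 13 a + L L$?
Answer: $\frac{7883}{54} \approx 145.98$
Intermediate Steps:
$m{\left(a,L \right)} = L^{2} + 13 a$ ($m{\left(a,L \right)} = 13 a + L^{2} = L^{2} + 13 a$)
$k{\left(I \right)} = \frac{1}{3} - \frac{I}{9}$ ($k{\left(I \right)} = I \left(- \frac{1}{9}\right) + 1 \cdot \frac{1}{3} = - \frac{I}{9} + \frac{1}{3} = \frac{1}{3} - \frac{I}{9}$)
$n = - \frac{1}{54}$ ($n = \frac{\frac{1}{3} - - \frac{1}{3}}{6 \left(4 - 10\right)} = \frac{\frac{1}{3} + \frac{1}{3}}{6 \left(-6\right)} = \frac{2}{3 \left(-36\right)} = \frac{2}{3} \left(- \frac{1}{36}\right) = - \frac{1}{54} \approx -0.018519$)
$m{\left(10,-4 \right)} + n = \left(\left(-4\right)^{2} + 13 \cdot 10\right) - \frac{1}{54} = \left(16 + 130\right) - \frac{1}{54} = 146 - \frac{1}{54} = \frac{7883}{54}$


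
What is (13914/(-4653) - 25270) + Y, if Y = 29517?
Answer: 2194153/517 ≈ 4244.0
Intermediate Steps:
(13914/(-4653) - 25270) + Y = (13914/(-4653) - 25270) + 29517 = (13914*(-1/4653) - 25270) + 29517 = (-1546/517 - 25270) + 29517 = -13066136/517 + 29517 = 2194153/517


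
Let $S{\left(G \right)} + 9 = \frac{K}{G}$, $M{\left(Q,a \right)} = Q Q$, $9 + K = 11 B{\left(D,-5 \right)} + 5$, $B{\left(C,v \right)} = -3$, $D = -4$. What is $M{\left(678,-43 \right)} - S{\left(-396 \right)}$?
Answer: $\frac{182038391}{396} \approx 4.5969 \cdot 10^{5}$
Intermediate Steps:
$K = -37$ ($K = -9 + \left(11 \left(-3\right) + 5\right) = -9 + \left(-33 + 5\right) = -9 - 28 = -37$)
$M{\left(Q,a \right)} = Q^{2}$
$S{\left(G \right)} = -9 - \frac{37}{G}$
$M{\left(678,-43 \right)} - S{\left(-396 \right)} = 678^{2} - \left(-9 - \frac{37}{-396}\right) = 459684 - \left(-9 - - \frac{37}{396}\right) = 459684 - \left(-9 + \frac{37}{396}\right) = 459684 - - \frac{3527}{396} = 459684 + \frac{3527}{396} = \frac{182038391}{396}$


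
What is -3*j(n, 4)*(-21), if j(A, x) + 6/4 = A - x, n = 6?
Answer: 63/2 ≈ 31.500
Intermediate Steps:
j(A, x) = -3/2 + A - x (j(A, x) = -3/2 + (A - x) = -3/2 + A - x)
-3*j(n, 4)*(-21) = -3*(-3/2 + 6 - 1*4)*(-21) = -3*(-3/2 + 6 - 4)*(-21) = -3*1/2*(-21) = -3/2*(-21) = 63/2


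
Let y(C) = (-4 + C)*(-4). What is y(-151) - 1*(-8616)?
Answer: 9236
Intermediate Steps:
y(C) = 16 - 4*C
y(-151) - 1*(-8616) = (16 - 4*(-151)) - 1*(-8616) = (16 + 604) + 8616 = 620 + 8616 = 9236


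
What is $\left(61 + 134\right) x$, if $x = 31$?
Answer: $6045$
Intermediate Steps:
$\left(61 + 134\right) x = \left(61 + 134\right) 31 = 195 \cdot 31 = 6045$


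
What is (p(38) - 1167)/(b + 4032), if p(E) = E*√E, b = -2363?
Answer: -1167/1669 + 38*√38/1669 ≈ -0.55887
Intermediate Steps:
p(E) = E^(3/2)
(p(38) - 1167)/(b + 4032) = (38^(3/2) - 1167)/(-2363 + 4032) = (38*√38 - 1167)/1669 = (-1167 + 38*√38)*(1/1669) = -1167/1669 + 38*√38/1669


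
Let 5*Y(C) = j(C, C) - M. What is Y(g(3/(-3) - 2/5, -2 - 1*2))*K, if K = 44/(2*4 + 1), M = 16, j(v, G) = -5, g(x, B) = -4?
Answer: -308/15 ≈ -20.533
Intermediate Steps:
Y(C) = -21/5 (Y(C) = (-5 - 1*16)/5 = (-5 - 16)/5 = (⅕)*(-21) = -21/5)
K = 44/9 (K = 44/(8 + 1) = 44/9 ≈ 4.8889)
Y(g(3/(-3) - 2/5, -2 - 1*2))*K = -21/5*44/9 = -308/15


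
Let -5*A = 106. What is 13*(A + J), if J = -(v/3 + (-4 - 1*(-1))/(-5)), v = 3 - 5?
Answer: -4121/15 ≈ -274.73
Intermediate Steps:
v = -2
A = -106/5 (A = -⅕*106 = -106/5 ≈ -21.200)
J = 1/15 (J = -(-2/3 + (-4 - 1*(-1))/(-5)) = -(-2*⅓ + (-4 + 1)*(-⅕)) = -(-⅔ - 3*(-⅕)) = -(-⅔ + ⅗) = -1*(-1/15) = 1/15 ≈ 0.066667)
13*(A + J) = 13*(-106/5 + 1/15) = 13*(-317/15) = -4121/15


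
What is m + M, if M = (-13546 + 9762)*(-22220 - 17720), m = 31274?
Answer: 151164234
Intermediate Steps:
M = 151132960 (M = -3784*(-39940) = 151132960)
m + M = 31274 + 151132960 = 151164234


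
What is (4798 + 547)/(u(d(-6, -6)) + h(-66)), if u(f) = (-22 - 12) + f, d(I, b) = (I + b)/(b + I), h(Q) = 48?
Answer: 1069/3 ≈ 356.33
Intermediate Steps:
d(I, b) = 1 (d(I, b) = (I + b)/(I + b) = 1)
u(f) = -34 + f
(4798 + 547)/(u(d(-6, -6)) + h(-66)) = (4798 + 547)/((-34 + 1) + 48) = 5345/(-33 + 48) = 5345/15 = 5345*(1/15) = 1069/3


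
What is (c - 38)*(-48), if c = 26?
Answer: 576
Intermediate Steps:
(c - 38)*(-48) = (26 - 38)*(-48) = -12*(-48) = 576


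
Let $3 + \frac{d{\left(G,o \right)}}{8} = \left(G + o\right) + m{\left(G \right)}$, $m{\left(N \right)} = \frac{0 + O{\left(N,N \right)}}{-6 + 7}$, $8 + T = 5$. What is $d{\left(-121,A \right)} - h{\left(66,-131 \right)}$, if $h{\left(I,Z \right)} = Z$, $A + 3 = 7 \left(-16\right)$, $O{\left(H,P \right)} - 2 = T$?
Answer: $-1789$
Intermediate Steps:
$T = -3$ ($T = -8 + 5 = -3$)
$O{\left(H,P \right)} = -1$ ($O{\left(H,P \right)} = 2 - 3 = -1$)
$A = -115$ ($A = -3 + 7 \left(-16\right) = -3 - 112 = -115$)
$m{\left(N \right)} = -1$ ($m{\left(N \right)} = \frac{0 - 1}{-6 + 7} = - 1^{-1} = \left(-1\right) 1 = -1$)
$d{\left(G,o \right)} = -32 + 8 G + 8 o$ ($d{\left(G,o \right)} = -24 + 8 \left(\left(G + o\right) - 1\right) = -24 + 8 \left(-1 + G + o\right) = -24 + \left(-8 + 8 G + 8 o\right) = -32 + 8 G + 8 o$)
$d{\left(-121,A \right)} - h{\left(66,-131 \right)} = \left(-32 + 8 \left(-121\right) + 8 \left(-115\right)\right) - -131 = \left(-32 - 968 - 920\right) + 131 = -1920 + 131 = -1789$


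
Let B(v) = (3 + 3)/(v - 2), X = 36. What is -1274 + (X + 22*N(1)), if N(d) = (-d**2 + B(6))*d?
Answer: -1227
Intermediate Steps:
B(v) = 6/(-2 + v)
N(d) = d*(3/2 - d**2) (N(d) = (-d**2 + 6/(-2 + 6))*d = (-d**2 + 6/4)*d = (-d**2 + 6*(1/4))*d = (-d**2 + 3/2)*d = (3/2 - d**2)*d = d*(3/2 - d**2))
-1274 + (X + 22*N(1)) = -1274 + (36 + 22*(1*(3/2 - 1*1**2))) = -1274 + (36 + 22*(1*(3/2 - 1*1))) = -1274 + (36 + 22*(1*(3/2 - 1))) = -1274 + (36 + 22*(1*(1/2))) = -1274 + (36 + 22*(1/2)) = -1274 + (36 + 11) = -1274 + 47 = -1227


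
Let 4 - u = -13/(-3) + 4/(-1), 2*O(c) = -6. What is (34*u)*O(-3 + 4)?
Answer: -374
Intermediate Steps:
O(c) = -3 (O(c) = (½)*(-6) = -3)
u = 11/3 (u = 4 - (-13/(-3) + 4/(-1)) = 4 - (-13*(-⅓) + 4*(-1)) = 4 - (13/3 - 4) = 4 - 1*⅓ = 4 - ⅓ = 11/3 ≈ 3.6667)
(34*u)*O(-3 + 4) = (34*(11/3))*(-3) = (374/3)*(-3) = -374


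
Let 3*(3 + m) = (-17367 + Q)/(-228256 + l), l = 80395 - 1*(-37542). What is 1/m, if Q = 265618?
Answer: -330957/1241122 ≈ -0.26666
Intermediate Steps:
l = 117937 (l = 80395 + 37542 = 117937)
m = -1241122/330957 (m = -3 + ((-17367 + 265618)/(-228256 + 117937))/3 = -3 + (248251/(-110319))/3 = -3 + (248251*(-1/110319))/3 = -3 + (⅓)*(-248251/110319) = -3 - 248251/330957 = -1241122/330957 ≈ -3.7501)
1/m = 1/(-1241122/330957) = -330957/1241122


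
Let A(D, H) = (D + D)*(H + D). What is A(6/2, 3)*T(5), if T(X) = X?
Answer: 180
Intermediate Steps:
A(D, H) = 2*D*(D + H) (A(D, H) = (2*D)*(D + H) = 2*D*(D + H))
A(6/2, 3)*T(5) = (2*(6/2)*(6/2 + 3))*5 = (2*(6*(1/2))*(6*(1/2) + 3))*5 = (2*3*(3 + 3))*5 = (2*3*6)*5 = 36*5 = 180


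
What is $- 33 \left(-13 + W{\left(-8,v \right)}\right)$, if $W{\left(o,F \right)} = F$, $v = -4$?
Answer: $561$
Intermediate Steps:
$- 33 \left(-13 + W{\left(-8,v \right)}\right) = - 33 \left(-13 - 4\right) = \left(-33\right) \left(-17\right) = 561$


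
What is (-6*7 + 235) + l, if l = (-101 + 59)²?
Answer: 1957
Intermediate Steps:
l = 1764 (l = (-42)² = 1764)
(-6*7 + 235) + l = (-6*7 + 235) + 1764 = (-42 + 235) + 1764 = 193 + 1764 = 1957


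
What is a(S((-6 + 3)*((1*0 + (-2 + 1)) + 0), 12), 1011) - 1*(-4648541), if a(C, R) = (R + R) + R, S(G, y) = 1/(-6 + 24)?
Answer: 4651574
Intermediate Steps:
S(G, y) = 1/18
a(C, R) = 3*R (a(C, R) = 2*R + R = 3*R)
a(S((-6 + 3)*((1*0 + (-2 + 1)) + 0), 12), 1011) - 1*(-4648541) = 3*1011 - 1*(-4648541) = 3033 + 4648541 = 4651574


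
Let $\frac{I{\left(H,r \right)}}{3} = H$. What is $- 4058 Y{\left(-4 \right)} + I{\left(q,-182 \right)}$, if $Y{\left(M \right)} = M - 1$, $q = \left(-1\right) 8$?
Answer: $20266$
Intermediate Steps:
$q = -8$
$I{\left(H,r \right)} = 3 H$
$Y{\left(M \right)} = -1 + M$
$- 4058 Y{\left(-4 \right)} + I{\left(q,-182 \right)} = - 4058 \left(-1 - 4\right) + 3 \left(-8\right) = \left(-4058\right) \left(-5\right) - 24 = 20290 - 24 = 20266$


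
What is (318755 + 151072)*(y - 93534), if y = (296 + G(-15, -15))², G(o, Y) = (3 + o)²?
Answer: 47013708582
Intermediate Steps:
y = 193600 (y = (296 + (3 - 15)²)² = (296 + (-12)²)² = (296 + 144)² = 440² = 193600)
(318755 + 151072)*(y - 93534) = (318755 + 151072)*(193600 - 93534) = 469827*100066 = 47013708582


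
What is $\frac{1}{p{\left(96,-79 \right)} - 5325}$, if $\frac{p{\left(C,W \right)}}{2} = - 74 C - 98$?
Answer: $- \frac{1}{19729} \approx -5.0687 \cdot 10^{-5}$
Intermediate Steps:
$p{\left(C,W \right)} = -196 - 148 C$ ($p{\left(C,W \right)} = 2 \left(- 74 C - 98\right) = 2 \left(-98 - 74 C\right) = -196 - 148 C$)
$\frac{1}{p{\left(96,-79 \right)} - 5325} = \frac{1}{\left(-196 - 14208\right) - 5325} = \frac{1}{-14404 - 5325} = \frac{1}{-19729} = - \frac{1}{19729}$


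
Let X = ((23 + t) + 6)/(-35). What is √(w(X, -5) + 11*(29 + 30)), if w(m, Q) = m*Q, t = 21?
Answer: √32151/7 ≈ 25.615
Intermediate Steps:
X = -10/7 (X = ((23 + 21) + 6)/(-35) = (44 + 6)*(-1/35) = 50*(-1/35) = -10/7 ≈ -1.4286)
w(m, Q) = Q*m
√(w(X, -5) + 11*(29 + 30)) = √(-5*(-10/7) + 11*(29 + 30)) = √(50/7 + 11*59) = √(50/7 + 649) = √(4593/7) = √32151/7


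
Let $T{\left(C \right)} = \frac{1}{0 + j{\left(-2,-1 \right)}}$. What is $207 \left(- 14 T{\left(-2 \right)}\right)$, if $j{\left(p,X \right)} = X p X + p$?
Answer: $\frac{1449}{2} \approx 724.5$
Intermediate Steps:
$j{\left(p,X \right)} = p + p X^{2}$ ($j{\left(p,X \right)} = p X^{2} + p = p + p X^{2}$)
$T{\left(C \right)} = - \frac{1}{4}$ ($T{\left(C \right)} = \frac{1}{0 - 2 \left(1 + \left(-1\right)^{2}\right)} = \frac{1}{0 - 2 \left(1 + 1\right)} = \frac{1}{0 - 4} = \frac{1}{-4} = - \frac{1}{4}$)
$207 \left(- 14 T{\left(-2 \right)}\right) = 207 \left(\left(-14\right) \left(- \frac{1}{4}\right)\right) = 207 \cdot \frac{7}{2} = \frac{1449}{2}$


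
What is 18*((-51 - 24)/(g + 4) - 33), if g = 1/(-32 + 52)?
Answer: -2782/3 ≈ -927.33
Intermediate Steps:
g = 1/20 ≈ 0.050000
18*((-51 - 24)/(g + 4) - 33) = 18*((-51 - 24)/(1/20 + 4) - 33) = 18*(-75/81/20 - 33) = 18*(-75*20/81 - 33) = 18*(-500/27 - 33) = 18*(-1391/27) = -2782/3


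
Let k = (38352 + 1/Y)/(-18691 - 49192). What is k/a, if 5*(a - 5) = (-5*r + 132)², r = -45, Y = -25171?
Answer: -4826790955/217812655849682 ≈ -2.2160e-5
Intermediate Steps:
a = 127474/5 (a = 5 + (-5*(-45) + 132)²/5 = 5 + (225 + 132)²/5 = 5 + (⅕)*357² = 5 + (⅕)*127449 = 5 + 127449/5 = 127474/5 ≈ 25495.)
k = -965358191/1708682993 (k = (38352 + 1/(-25171))/(-18691 - 49192) = (38352 - 1/25171)/(-67883) = (965358191/25171)*(-1/67883) = -965358191/1708682993 ≈ -0.56497)
k/a = -965358191/(1708682993*127474/5) = -965358191/1708682993*5/127474 = -4826790955/217812655849682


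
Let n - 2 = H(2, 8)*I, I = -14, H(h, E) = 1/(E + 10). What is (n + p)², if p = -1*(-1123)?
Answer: 102373924/81 ≈ 1.2639e+6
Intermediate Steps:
H(h, E) = 1/(10 + E)
p = 1123
n = 11/9 (n = 2 - 14/(10 + 8) = 2 - 14/18 = 2 + (1/18)*(-14) = 2 - 7/9 = 11/9 ≈ 1.2222)
(n + p)² = (11/9 + 1123)² = (10118/9)² = 102373924/81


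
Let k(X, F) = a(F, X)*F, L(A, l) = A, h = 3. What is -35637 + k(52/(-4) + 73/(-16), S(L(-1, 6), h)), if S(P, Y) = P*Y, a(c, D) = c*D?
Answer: -572721/16 ≈ -35795.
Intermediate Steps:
a(c, D) = D*c
k(X, F) = X*F² (k(X, F) = (X*F)*F = (F*X)*F = X*F²)
-35637 + k(52/(-4) + 73/(-16), S(L(-1, 6), h)) = -35637 + (52/(-4) + 73/(-16))*(-1*3)² = -35637 + (52*(-¼) + 73*(-1/16))*(-3)² = -35637 + (-13 - 73/16)*9 = -35637 - 281/16*9 = -35637 - 2529/16 = -572721/16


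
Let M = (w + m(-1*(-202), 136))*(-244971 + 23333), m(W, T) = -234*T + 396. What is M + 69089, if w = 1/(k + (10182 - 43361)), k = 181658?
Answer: 1034261380627649/148479 ≈ 6.9657e+9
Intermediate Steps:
m(W, T) = 396 - 234*T
w = 1/148479 (w = 1/(181658 + (10182 - 43361)) = 1/(181658 - 33179) = 1/148479 ≈ 6.7350e-6)
M = 1034251122362018/148479 (M = (1/148479 + (396 - 234*136))*(-244971 + 23333) = (1/148479 + (396 - 31824))*(-221638) = (1/148479 - 31428)*(-221638) = -4666398011/148479*(-221638) = 1034251122362018/148479 ≈ 6.9656e+9)
M + 69089 = 1034251122362018/148479 + 69089 = 1034261380627649/148479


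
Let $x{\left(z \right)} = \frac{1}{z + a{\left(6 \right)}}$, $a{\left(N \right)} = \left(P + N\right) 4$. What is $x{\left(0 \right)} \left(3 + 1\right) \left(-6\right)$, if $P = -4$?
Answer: $-3$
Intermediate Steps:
$a{\left(N \right)} = -16 + 4 N$ ($a{\left(N \right)} = \left(-4 + N\right) 4 = -16 + 4 N$)
$x{\left(z \right)} = \frac{1}{8 + z}$ ($x{\left(z \right)} = \frac{1}{z + \left(-16 + 4 \cdot 6\right)} = \frac{1}{z + \left(-16 + 24\right)} = \frac{1}{z + 8} = \frac{1}{8 + z}$)
$x{\left(0 \right)} \left(3 + 1\right) \left(-6\right) = \frac{\left(3 + 1\right) \left(-6\right)}{8 + 0} = \frac{4 \left(-6\right)}{8} = \frac{1}{8} \left(-24\right) = -3$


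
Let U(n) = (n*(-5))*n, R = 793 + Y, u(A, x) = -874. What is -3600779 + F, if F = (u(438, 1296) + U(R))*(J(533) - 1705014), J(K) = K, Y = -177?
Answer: 3235363827295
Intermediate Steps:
R = 616 (R = 793 - 177 = 616)
U(n) = -5*n² (U(n) = (-5*n)*n = -5*n²)
F = 3235367428074 (F = (-874 - 5*616²)*(533 - 1705014) = (-874 - 5*379456)*(-1704481) = (-874 - 1897280)*(-1704481) = -1898154*(-1704481) = 3235367428074)
-3600779 + F = -3600779 + 3235367428074 = 3235363827295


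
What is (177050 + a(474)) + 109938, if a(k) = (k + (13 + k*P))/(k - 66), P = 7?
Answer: 117094909/408 ≈ 2.8700e+5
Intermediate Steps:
a(k) = (13 + 8*k)/(-66 + k) (a(k) = (k + (13 + k*7))/(k - 66) = (k + (13 + 7*k))/(-66 + k) = (13 + 8*k)/(-66 + k))
(177050 + a(474)) + 109938 = (177050 + (13 + 8*474)/(-66 + 474)) + 109938 = (177050 + (13 + 3792)/408) + 109938 = (177050 + (1/408)*3805) + 109938 = (177050 + 3805/408) + 109938 = 72240205/408 + 109938 = 117094909/408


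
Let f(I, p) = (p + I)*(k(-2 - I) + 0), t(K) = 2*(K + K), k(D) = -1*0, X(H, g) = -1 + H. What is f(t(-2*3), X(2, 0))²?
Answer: 0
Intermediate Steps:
k(D) = 0
t(K) = 4*K (t(K) = 2*(2*K) = 4*K)
f(I, p) = 0 (f(I, p) = (p + I)*(0 + 0) = (I + p)*0 = 0)
f(t(-2*3), X(2, 0))² = 0² = 0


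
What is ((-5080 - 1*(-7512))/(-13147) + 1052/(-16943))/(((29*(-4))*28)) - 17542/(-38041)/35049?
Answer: 3073962356972947/34451054476393368324 ≈ 8.9227e-5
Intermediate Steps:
((-5080 - 1*(-7512))/(-13147) + 1052/(-16943))/(((29*(-4))*28)) - 17542/(-38041)/35049 = ((-5080 + 7512)*(-1/13147) + 1052*(-1/16943))/((-116*28)) - 17542*(-1/38041)*(1/35049) = (2432*(-1/13147) - 1052/16943)/(-3248) + (17542/38041)*(1/35049) = (-2432/13147 - 1052/16943)*(-1/3248) + 2506/190471287 = -55036020/222749621*(-1/3248) + 2506/190471287 = 13759005/180872692252 + 2506/190471287 = 3073962356972947/34451054476393368324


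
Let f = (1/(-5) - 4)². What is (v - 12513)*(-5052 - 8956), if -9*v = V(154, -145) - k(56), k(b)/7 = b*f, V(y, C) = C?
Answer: 36966103424/225 ≈ 1.6429e+8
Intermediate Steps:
f = 441/25 (f = (-⅕ - 4)² = (-21/5)² = 441/25 ≈ 17.640)
k(b) = 3087*b/25 (k(b) = 7*(b*(441/25)) = 7*(441*b/25) = 3087*b/25)
v = 176497/225 (v = -(-145 - 3087*56/25)/9 = -(-145 - 1*172872/25)/9 = -(-145 - 172872/25)/9 = -⅑*(-176497/25) = 176497/225 ≈ 784.43)
(v - 12513)*(-5052 - 8956) = (176497/225 - 12513)*(-5052 - 8956) = -2638928/225*(-14008) = 36966103424/225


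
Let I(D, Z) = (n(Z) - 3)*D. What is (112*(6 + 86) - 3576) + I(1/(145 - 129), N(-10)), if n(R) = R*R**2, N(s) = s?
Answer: 106645/16 ≈ 6665.3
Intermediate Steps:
n(R) = R**3
I(D, Z) = D*(-3 + Z**3) (I(D, Z) = (Z**3 - 3)*D = (-3 + Z**3)*D = D*(-3 + Z**3))
(112*(6 + 86) - 3576) + I(1/(145 - 129), N(-10)) = (112*(6 + 86) - 3576) + (-3 + (-10)**3)/(145 - 129) = (112*92 - 3576) + (-3 - 1000)/16 = (10304 - 3576) + (1/16)*(-1003) = 6728 - 1003/16 = 106645/16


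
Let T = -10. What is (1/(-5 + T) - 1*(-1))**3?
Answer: 2744/3375 ≈ 0.81304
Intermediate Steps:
(1/(-5 + T) - 1*(-1))**3 = (1/(-5 - 10) - 1*(-1))**3 = (1/(-15) + 1)**3 = (-1/15 + 1)**3 = (14/15)**3 = 2744/3375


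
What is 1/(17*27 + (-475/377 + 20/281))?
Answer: 105937/48499148 ≈ 0.0021843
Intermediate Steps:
1/(17*27 + (-475/377 + 20/281)) = 1/(459 + (-475*1/377 + 20*(1/281))) = 1/(459 + (-475/377 + 20/281)) = 1/(459 - 125935/105937) = 1/(48499148/105937) = 105937/48499148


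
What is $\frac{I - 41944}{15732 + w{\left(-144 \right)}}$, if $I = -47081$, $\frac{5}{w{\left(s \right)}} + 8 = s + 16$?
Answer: $- \frac{12107400}{2139547} \approx -5.6589$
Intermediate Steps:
$w{\left(s \right)} = \frac{5}{8 + s}$ ($w{\left(s \right)} = \frac{5}{-8 + \left(s + 16\right)} = \frac{5}{-8 + \left(16 + s\right)} = \frac{5}{8 + s}$)
$\frac{I - 41944}{15732 + w{\left(-144 \right)}} = \frac{-47081 - 41944}{15732 + \frac{5}{8 - 144}} = - \frac{89025}{15732 + \frac{5}{-136}} = - \frac{89025}{15732 + 5 \left(- \frac{1}{136}\right)} = - \frac{89025}{15732 - \frac{5}{136}} = - \frac{89025}{\frac{2139547}{136}} = \left(-89025\right) \frac{136}{2139547} = - \frac{12107400}{2139547}$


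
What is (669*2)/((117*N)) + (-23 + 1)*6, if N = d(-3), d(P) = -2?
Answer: -5371/39 ≈ -137.72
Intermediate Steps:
N = -2
(669*2)/((117*N)) + (-23 + 1)*6 = (669*2)/((117*(-2))) + (-23 + 1)*6 = 1338/(-234) - 22*6 = 1338*(-1/234) - 132 = -223/39 - 132 = -5371/39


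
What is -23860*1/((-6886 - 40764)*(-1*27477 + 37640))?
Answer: 2386/48426695 ≈ 4.9270e-5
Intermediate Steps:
-23860*1/((-6886 - 40764)*(-1*27477 + 37640)) = -23860*(-1/(47650*(-27477 + 37640))) = -23860/(10163*(-47650)) = -23860/(-484266950) = -23860*(-1/484266950) = 2386/48426695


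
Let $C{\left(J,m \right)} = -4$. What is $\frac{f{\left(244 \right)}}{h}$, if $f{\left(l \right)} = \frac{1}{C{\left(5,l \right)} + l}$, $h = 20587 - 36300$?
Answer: $- \frac{1}{3771120} \approx -2.6517 \cdot 10^{-7}$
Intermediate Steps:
$h = -15713$
$f{\left(l \right)} = \frac{1}{-4 + l}$
$\frac{f{\left(244 \right)}}{h} = \frac{1}{\left(-4 + 244\right) \left(-15713\right)} = \frac{1}{240} \left(- \frac{1}{15713}\right) = - \frac{1}{3771120}$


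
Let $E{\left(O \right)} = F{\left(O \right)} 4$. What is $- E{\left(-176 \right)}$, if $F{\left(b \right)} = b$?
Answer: $704$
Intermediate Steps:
$E{\left(O \right)} = 4 O$ ($E{\left(O \right)} = O 4 = 4 O$)
$- E{\left(-176 \right)} = - 4 \left(-176\right) = \left(-1\right) \left(-704\right) = 704$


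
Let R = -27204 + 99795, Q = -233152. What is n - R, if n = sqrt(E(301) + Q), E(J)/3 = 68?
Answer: -72591 + 2*I*sqrt(58237) ≈ -72591.0 + 482.65*I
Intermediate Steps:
E(J) = 204 (E(J) = 3*68 = 204)
R = 72591
n = 2*I*sqrt(58237) (n = sqrt(204 - 233152) = sqrt(-232948) = 2*I*sqrt(58237) ≈ 482.65*I)
n - R = 2*I*sqrt(58237) - 1*72591 = 2*I*sqrt(58237) - 72591 = -72591 + 2*I*sqrt(58237)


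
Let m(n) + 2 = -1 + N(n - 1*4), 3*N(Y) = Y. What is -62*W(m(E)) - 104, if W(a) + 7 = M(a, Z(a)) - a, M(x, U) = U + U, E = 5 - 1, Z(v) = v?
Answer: 516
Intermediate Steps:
N(Y) = Y/3
E = 4
M(x, U) = 2*U
m(n) = -13/3 + n/3 (m(n) = -2 + (-1 + (n - 1*4)/3) = -2 + (-1 + (n - 4)/3) = -2 + (-1 + (-4 + n)/3) = -2 + (-1 + (-4/3 + n/3)) = -2 + (-7/3 + n/3) = -13/3 + n/3)
W(a) = -7 + a (W(a) = -7 + (2*a - a) = -7 + a)
-62*W(m(E)) - 104 = -62*(-7 + (-13/3 + (1/3)*4)) - 104 = -62*(-7 + (-13/3 + 4/3)) - 104 = -62*(-7 - 3) - 104 = -62*(-10) - 104 = 620 - 104 = 516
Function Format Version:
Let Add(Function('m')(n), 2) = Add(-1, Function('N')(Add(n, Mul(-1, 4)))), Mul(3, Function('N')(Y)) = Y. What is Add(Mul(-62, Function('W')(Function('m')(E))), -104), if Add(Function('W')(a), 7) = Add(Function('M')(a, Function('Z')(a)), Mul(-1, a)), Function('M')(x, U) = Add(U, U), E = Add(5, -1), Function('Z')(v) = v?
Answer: 516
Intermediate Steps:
Function('N')(Y) = Mul(Rational(1, 3), Y)
E = 4
Function('M')(x, U) = Mul(2, U)
Function('m')(n) = Add(Rational(-13, 3), Mul(Rational(1, 3), n)) (Function('m')(n) = Add(-2, Add(-1, Mul(Rational(1, 3), Add(n, Mul(-1, 4))))) = Add(-2, Add(-1, Mul(Rational(1, 3), Add(n, -4)))) = Add(-2, Add(-1, Mul(Rational(1, 3), Add(-4, n)))) = Add(-2, Add(-1, Add(Rational(-4, 3), Mul(Rational(1, 3), n)))) = Add(-2, Add(Rational(-7, 3), Mul(Rational(1, 3), n))) = Add(Rational(-13, 3), Mul(Rational(1, 3), n)))
Function('W')(a) = Add(-7, a) (Function('W')(a) = Add(-7, Add(Mul(2, a), Mul(-1, a))) = Add(-7, a))
Add(Mul(-62, Function('W')(Function('m')(E))), -104) = Add(Mul(-62, Add(-7, Add(Rational(-13, 3), Mul(Rational(1, 3), 4)))), -104) = Add(Mul(-62, Add(-7, Add(Rational(-13, 3), Rational(4, 3)))), -104) = Add(Mul(-62, Add(-7, -3)), -104) = Add(Mul(-62, -10), -104) = Add(620, -104) = 516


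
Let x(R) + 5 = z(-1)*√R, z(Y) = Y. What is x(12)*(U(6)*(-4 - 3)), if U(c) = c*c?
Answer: 1260 + 504*√3 ≈ 2133.0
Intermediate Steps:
U(c) = c²
x(R) = -5 - √R
x(12)*(U(6)*(-4 - 3)) = (-5 - √12)*(6²*(-4 - 3)) = (-5 - 2*√3)*(36*(-7)) = (-5 - 2*√3)*(-252) = 1260 + 504*√3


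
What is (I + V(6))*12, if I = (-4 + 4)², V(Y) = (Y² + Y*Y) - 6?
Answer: 792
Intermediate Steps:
V(Y) = -6 + 2*Y² (V(Y) = (Y² + Y²) - 6 = 2*Y² - 6 = -6 + 2*Y²)
I = 0 (I = 0² = 0)
(I + V(6))*12 = (0 + (-6 + 2*6²))*12 = (0 + (-6 + 2*36))*12 = (0 + (-6 + 72))*12 = (0 + 66)*12 = 66*12 = 792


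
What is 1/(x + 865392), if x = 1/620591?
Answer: 620591/537054486673 ≈ 1.1555e-6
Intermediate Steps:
x = 1/620591 ≈ 1.6114e-6
1/(x + 865392) = 1/(1/620591 + 865392) = 1/(537054486673/620591) = 620591/537054486673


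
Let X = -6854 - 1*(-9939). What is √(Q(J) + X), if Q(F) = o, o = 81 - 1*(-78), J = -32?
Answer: 2*√811 ≈ 56.956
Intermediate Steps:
o = 159 (o = 81 + 78 = 159)
X = 3085 (X = -6854 + 9939 = 3085)
Q(F) = 159
√(Q(J) + X) = √(159 + 3085) = √3244 = 2*√811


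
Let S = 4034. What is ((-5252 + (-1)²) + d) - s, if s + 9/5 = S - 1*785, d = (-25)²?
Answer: -39366/5 ≈ -7873.2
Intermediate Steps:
d = 625
s = 16236/5 (s = -9/5 + (4034 - 1*785) = -9/5 + (4034 - 785) = -9/5 + 3249 = 16236/5 ≈ 3247.2)
((-5252 + (-1)²) + d) - s = ((-5252 + (-1)²) + 625) - 1*16236/5 = ((-5252 + 1) + 625) - 16236/5 = (-5251 + 625) - 16236/5 = -4626 - 16236/5 = -39366/5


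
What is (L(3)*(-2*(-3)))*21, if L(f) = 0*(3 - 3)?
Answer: 0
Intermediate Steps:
L(f) = 0 (L(f) = 0*0 = 0)
(L(3)*(-2*(-3)))*21 = (0*(-2*(-3)))*21 = (0*6)*21 = 0*21 = 0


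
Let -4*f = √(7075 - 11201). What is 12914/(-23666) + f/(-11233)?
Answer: -6457/11833 + I*√4126/44932 ≈ -0.54568 + 0.0014296*I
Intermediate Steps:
f = -I*√4126/4 (f = -√(7075 - 11201)/4 = -I*√4126/4 ≈ -16.058*I)
12914/(-23666) + f/(-11233) = 12914/(-23666) - I*√4126/4/(-11233) = 12914*(-1/23666) - I*√4126/4*(-1/11233) = -6457/11833 + I*√4126/44932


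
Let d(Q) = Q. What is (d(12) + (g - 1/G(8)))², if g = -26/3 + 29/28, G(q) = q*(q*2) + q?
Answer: 155176849/8156736 ≈ 19.024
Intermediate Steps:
G(q) = q + 2*q² (G(q) = q*(2*q) + q = 2*q² + q = q + 2*q²)
g = -641/84 (g = -26*⅓ + 29*(1/28) = -26/3 + 29/28 = -641/84 ≈ -7.6310)
(d(12) + (g - 1/G(8)))² = (12 + (-641/84 - 1/(8*(1 + 2*8))))² = (12 + (-641/84 - 1/(8*(1 + 16))))² = (12 + (-641/84 - 1/(8*17)))² = (12 + (-641/84 - 1/136))² = (12 - 21815/2856)² = (12457/2856)² = 155176849/8156736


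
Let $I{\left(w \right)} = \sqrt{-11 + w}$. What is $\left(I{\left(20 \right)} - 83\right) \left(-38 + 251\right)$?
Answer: $-17040$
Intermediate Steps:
$\left(I{\left(20 \right)} - 83\right) \left(-38 + 251\right) = \left(\sqrt{-11 + 20} - 83\right) \left(-38 + 251\right) = \left(\sqrt{9} - 83\right) 213 = \left(3 - 83\right) 213 = \left(-80\right) 213 = -17040$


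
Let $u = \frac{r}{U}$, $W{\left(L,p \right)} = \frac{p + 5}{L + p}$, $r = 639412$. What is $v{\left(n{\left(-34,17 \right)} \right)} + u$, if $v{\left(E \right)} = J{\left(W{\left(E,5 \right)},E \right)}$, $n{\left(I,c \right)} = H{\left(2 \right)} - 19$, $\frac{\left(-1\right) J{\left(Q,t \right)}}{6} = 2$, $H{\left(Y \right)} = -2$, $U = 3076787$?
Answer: $- \frac{36282032}{3076787} \approx -11.792$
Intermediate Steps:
$W{\left(L,p \right)} = \frac{5 + p}{L + p}$
$J{\left(Q,t \right)} = -12$ ($J{\left(Q,t \right)} = \left(-6\right) 2 = -12$)
$n{\left(I,c \right)} = -21$ ($n{\left(I,c \right)} = -2 - 19 = -21$)
$v{\left(E \right)} = -12$
$u = \frac{639412}{3076787} \approx 0.20782$
$v{\left(n{\left(-34,17 \right)} \right)} + u = -12 + \frac{639412}{3076787} = - \frac{36282032}{3076787}$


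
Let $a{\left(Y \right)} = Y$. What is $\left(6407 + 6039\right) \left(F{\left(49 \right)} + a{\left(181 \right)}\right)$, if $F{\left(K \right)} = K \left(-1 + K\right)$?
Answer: $31525718$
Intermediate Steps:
$\left(6407 + 6039\right) \left(F{\left(49 \right)} + a{\left(181 \right)}\right) = \left(6407 + 6039\right) \left(49 \left(-1 + 49\right) + 181\right) = 12446 \left(49 \cdot 48 + 181\right) = 12446 \left(2352 + 181\right) = 12446 \cdot 2533 = 31525718$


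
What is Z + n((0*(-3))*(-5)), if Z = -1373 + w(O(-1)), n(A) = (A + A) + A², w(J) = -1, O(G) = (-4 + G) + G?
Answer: -1374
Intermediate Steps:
O(G) = -4 + 2*G
n(A) = A² + 2*A (n(A) = 2*A + A² = A² + 2*A)
Z = -1374 (Z = -1373 - 1 = -1374)
Z + n((0*(-3))*(-5)) = -1374 + ((0*(-3))*(-5))*(2 + (0*(-3))*(-5)) = -1374 + (0*(-5))*(2 + 0*(-5)) = -1374 + 0*(2 + 0) = -1374 + 0*2 = -1374 + 0 = -1374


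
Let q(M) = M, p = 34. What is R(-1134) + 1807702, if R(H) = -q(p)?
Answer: 1807668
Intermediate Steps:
R(H) = -34 (R(H) = -1*34 = -34)
R(-1134) + 1807702 = -34 + 1807702 = 1807668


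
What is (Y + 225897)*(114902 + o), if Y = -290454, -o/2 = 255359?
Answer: 25552693512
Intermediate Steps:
o = -510718 (o = -2*255359 = -510718)
(Y + 225897)*(114902 + o) = (-290454 + 225897)*(114902 - 510718) = -64557*(-395816) = 25552693512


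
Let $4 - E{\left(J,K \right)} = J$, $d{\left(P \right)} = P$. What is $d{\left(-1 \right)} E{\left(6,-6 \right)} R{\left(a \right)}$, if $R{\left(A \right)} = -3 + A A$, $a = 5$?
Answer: $44$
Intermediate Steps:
$E{\left(J,K \right)} = 4 - J$
$R{\left(A \right)} = -3 + A^{2}$
$d{\left(-1 \right)} E{\left(6,-6 \right)} R{\left(a \right)} = - (4 - 6) \left(-3 + 5^{2}\right) = - (4 - 6) \left(-3 + 25\right) = \left(-1\right) \left(-2\right) 22 = 2 \cdot 22 = 44$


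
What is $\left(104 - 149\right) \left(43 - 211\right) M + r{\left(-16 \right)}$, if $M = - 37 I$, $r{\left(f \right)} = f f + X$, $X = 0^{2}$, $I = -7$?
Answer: $1958296$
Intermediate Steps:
$X = 0$
$r{\left(f \right)} = f^{2}$ ($r{\left(f \right)} = f f + 0 = f^{2} + 0 = f^{2}$)
$M = 259$ ($M = \left(-37\right) \left(-7\right) = 259$)
$\left(104 - 149\right) \left(43 - 211\right) M + r{\left(-16 \right)} = \left(104 - 149\right) \left(43 - 211\right) 259 + \left(-16\right)^{2} = \left(-45\right) \left(-168\right) 259 + 256 = 7560 \cdot 259 + 256 = 1958040 + 256 = 1958296$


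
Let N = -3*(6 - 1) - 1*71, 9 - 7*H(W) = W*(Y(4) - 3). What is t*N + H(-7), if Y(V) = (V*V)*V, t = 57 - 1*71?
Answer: 8864/7 ≈ 1266.3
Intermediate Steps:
t = -14 (t = 57 - 71 = -14)
Y(V) = V**3 (Y(V) = V**2*V = V**3)
H(W) = 9/7 - 61*W/7 (H(W) = 9/7 - W*(4**3 - 3)/7 = 9/7 - W*(64 - 3)/7 = 9/7 - W*61/7 = 9/7 - 61*W/7)
N = -86 (N = -3*5 - 71 = -15 - 71 = -86)
t*N + H(-7) = -14*(-86) + (9/7 - 61/7*(-7)) = 1204 + (9/7 + 61) = 1204 + 436/7 = 8864/7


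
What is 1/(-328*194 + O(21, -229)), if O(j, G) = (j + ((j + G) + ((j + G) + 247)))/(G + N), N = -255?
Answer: -121/7699435 ≈ -1.5715e-5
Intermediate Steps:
O(j, G) = (247 + 2*G + 3*j)/(-255 + G) (O(j, G) = (j + ((j + G) + ((j + G) + 247)))/(G - 255) = (j + ((G + j) + ((G + j) + 247)))/(-255 + G) = (j + ((G + j) + (247 + G + j)))/(-255 + G) = (j + (247 + 2*G + 2*j))/(-255 + G) = (247 + 2*G + 3*j)/(-255 + G))
1/(-328*194 + O(21, -229)) = 1/(-328*194 + (247 + 2*(-229) + 3*21)/(-255 - 229)) = 1/(-63632 + (247 - 458 + 63)/(-484)) = 1/(-63632 - 1/484*(-148)) = 1/(-63632 + 37/121) = 1/(-7699435/121) = -121/7699435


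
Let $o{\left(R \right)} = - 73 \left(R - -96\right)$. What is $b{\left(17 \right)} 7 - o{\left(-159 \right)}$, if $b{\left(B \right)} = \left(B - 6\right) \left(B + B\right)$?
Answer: $-1981$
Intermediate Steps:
$b{\left(B \right)} = 2 B \left(-6 + B\right)$ ($b{\left(B \right)} = \left(-6 + B\right) 2 B = 2 B \left(-6 + B\right)$)
$o{\left(R \right)} = -7008 - 73 R$ ($o{\left(R \right)} = - 73 \left(R + 96\right) = - 73 \left(96 + R\right) = -7008 - 73 R$)
$b{\left(17 \right)} 7 - o{\left(-159 \right)} = 2 \cdot 17 \left(-6 + 17\right) 7 - \left(-7008 - -11607\right) = 2 \cdot 17 \cdot 11 \cdot 7 - \left(-7008 + 11607\right) = 374 \cdot 7 - 4599 = 2618 - 4599 = -1981$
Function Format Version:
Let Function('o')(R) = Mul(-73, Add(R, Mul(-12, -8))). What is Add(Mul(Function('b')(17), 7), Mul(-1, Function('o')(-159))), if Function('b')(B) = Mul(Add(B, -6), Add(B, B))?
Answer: -1981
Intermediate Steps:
Function('b')(B) = Mul(2, B, Add(-6, B)) (Function('b')(B) = Mul(Add(-6, B), Mul(2, B)) = Mul(2, B, Add(-6, B)))
Function('o')(R) = Add(-7008, Mul(-73, R)) (Function('o')(R) = Mul(-73, Add(R, 96)) = Mul(-73, Add(96, R)) = Add(-7008, Mul(-73, R)))
Add(Mul(Function('b')(17), 7), Mul(-1, Function('o')(-159))) = Add(Mul(Mul(2, 17, Add(-6, 17)), 7), Mul(-1, Add(-7008, Mul(-73, -159)))) = Add(Mul(Mul(2, 17, 11), 7), Mul(-1, Add(-7008, 11607))) = Add(Mul(374, 7), Mul(-1, 4599)) = Add(2618, -4599) = -1981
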